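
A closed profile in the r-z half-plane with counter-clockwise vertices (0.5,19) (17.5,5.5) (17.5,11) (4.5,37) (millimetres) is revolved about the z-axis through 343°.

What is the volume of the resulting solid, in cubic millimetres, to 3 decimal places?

Volume = 10899.633 mm³

Profile (r,z), 4 vertices: (0.5,19) (17.5,5.5) (17.5,11) (4.5,37)
edge 0: (0.5,19)→(17.5,5.5)  cross = 0.5·5.5 − 17.5·19 = -329.7500; (r_i+r_j)·cross = 18·-329.7500 = -5935.5000
edge 1: (17.5,5.5)→(17.5,11)  cross = 17.5·11 − 17.5·5.5 = 96.2500; (r_i+r_j)·cross = 35·96.2500 = 3368.7500
edge 2: (17.5,11)→(4.5,37)  cross = 17.5·37 − 4.5·11 = 598.0000; (r_i+r_j)·cross = 22·598.0000 = 13156.0000
edge 3: (4.5,37)→(0.5,19)  cross = 4.5·19 − 0.5·37 = 67.0000; (r_i+r_j)·cross = 5·67.0000 = 335.0000
Σcross = 431.5000 → A = |Σcross|/2 = 215.7500 mm²
Σ(r_i+r_j)·cross = 10924.2500 → first moment M = |Σ|/6 = 1820.7083
R_c = M/A = 1820.7083/215.7500 = 8.4390 mm
θ = 343° = 5.986479 rad
V = θ·R_c·A = 5.986479·8.4390·215.7500 = 10899.633 mm³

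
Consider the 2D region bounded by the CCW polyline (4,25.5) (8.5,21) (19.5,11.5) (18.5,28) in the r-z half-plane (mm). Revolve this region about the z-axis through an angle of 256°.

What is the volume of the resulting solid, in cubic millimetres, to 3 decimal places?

Volume = 7721.895 mm³

Profile (r,z), 4 vertices: (4,25.5) (8.5,21) (19.5,11.5) (18.5,28)
edge 0: (4,25.5)→(8.5,21)  cross = 4·21 − 8.5·25.5 = -132.7500; (r_i+r_j)·cross = 12.5·-132.7500 = -1659.3750
edge 1: (8.5,21)→(19.5,11.5)  cross = 8.5·11.5 − 19.5·21 = -311.7500; (r_i+r_j)·cross = 28·-311.7500 = -8729.0000
edge 2: (19.5,11.5)→(18.5,28)  cross = 19.5·28 − 18.5·11.5 = 333.2500; (r_i+r_j)·cross = 38·333.2500 = 12663.5000
edge 3: (18.5,28)→(4,25.5)  cross = 18.5·25.5 − 4·28 = 359.7500; (r_i+r_j)·cross = 22.5·359.7500 = 8094.3750
Σcross = 248.5000 → A = |Σcross|/2 = 124.2500 mm²
Σ(r_i+r_j)·cross = 10369.5000 → first moment M = |Σ|/6 = 1728.2500
R_c = M/A = 1728.2500/124.2500 = 13.9095 mm
θ = 256° = 4.468043 rad
V = θ·R_c·A = 4.468043·13.9095·124.2500 = 7721.895 mm³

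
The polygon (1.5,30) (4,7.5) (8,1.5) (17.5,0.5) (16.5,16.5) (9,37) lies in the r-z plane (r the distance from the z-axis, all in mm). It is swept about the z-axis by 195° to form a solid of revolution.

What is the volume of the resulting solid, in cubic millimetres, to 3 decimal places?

Volume = 12341.125 mm³

Profile (r,z), 6 vertices: (1.5,30) (4,7.5) (8,1.5) (17.5,0.5) (16.5,16.5) (9,37)
edge 0: (1.5,30)→(4,7.5)  cross = 1.5·7.5 − 4·30 = -108.7500; (r_i+r_j)·cross = 5.5·-108.7500 = -598.1250
edge 1: (4,7.5)→(8,1.5)  cross = 4·1.5 − 8·7.5 = -54.0000; (r_i+r_j)·cross = 12·-54.0000 = -648.0000
edge 2: (8,1.5)→(17.5,0.5)  cross = 8·0.5 − 17.5·1.5 = -22.2500; (r_i+r_j)·cross = 25.5·-22.2500 = -567.3750
edge 3: (17.5,0.5)→(16.5,16.5)  cross = 17.5·16.5 − 16.5·0.5 = 280.5000; (r_i+r_j)·cross = 34·280.5000 = 9537.0000
edge 4: (16.5,16.5)→(9,37)  cross = 16.5·37 − 9·16.5 = 462.0000; (r_i+r_j)·cross = 25.5·462.0000 = 11781.0000
edge 5: (9,37)→(1.5,30)  cross = 9·30 − 1.5·37 = 214.5000; (r_i+r_j)·cross = 10.5·214.5000 = 2252.2500
Σcross = 772.0000 → A = |Σcross|/2 = 386.0000 mm²
Σ(r_i+r_j)·cross = 21756.7500 → first moment M = |Σ|/6 = 3626.1250
R_c = M/A = 3626.1250/386.0000 = 9.3941 mm
θ = 195° = 3.403392 rad
V = θ·R_c·A = 3.403392·9.3941·386.0000 = 12341.125 mm³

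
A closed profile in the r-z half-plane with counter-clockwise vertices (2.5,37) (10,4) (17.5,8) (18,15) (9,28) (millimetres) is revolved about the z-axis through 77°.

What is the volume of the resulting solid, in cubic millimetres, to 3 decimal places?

Volume = 2904.903 mm³

Profile (r,z), 5 vertices: (2.5,37) (10,4) (17.5,8) (18,15) (9,28)
edge 0: (2.5,37)→(10,4)  cross = 2.5·4 − 10·37 = -360.0000; (r_i+r_j)·cross = 12.5·-360.0000 = -4500.0000
edge 1: (10,4)→(17.5,8)  cross = 10·8 − 17.5·4 = 10.0000; (r_i+r_j)·cross = 27.5·10.0000 = 275.0000
edge 2: (17.5,8)→(18,15)  cross = 17.5·15 − 18·8 = 118.5000; (r_i+r_j)·cross = 35.5·118.5000 = 4206.7500
edge 3: (18,15)→(9,28)  cross = 18·28 − 9·15 = 369.0000; (r_i+r_j)·cross = 27·369.0000 = 9963.0000
edge 4: (9,28)→(2.5,37)  cross = 9·37 − 2.5·28 = 263.0000; (r_i+r_j)·cross = 11.5·263.0000 = 3024.5000
Σcross = 400.5000 → A = |Σcross|/2 = 200.2500 mm²
Σ(r_i+r_j)·cross = 12969.2500 → first moment M = |Σ|/6 = 2161.5417
R_c = M/A = 2161.5417/200.2500 = 10.7942 mm
θ = 77° = 1.343904 rad
V = θ·R_c·A = 1.343904·10.7942·200.2500 = 2904.903 mm³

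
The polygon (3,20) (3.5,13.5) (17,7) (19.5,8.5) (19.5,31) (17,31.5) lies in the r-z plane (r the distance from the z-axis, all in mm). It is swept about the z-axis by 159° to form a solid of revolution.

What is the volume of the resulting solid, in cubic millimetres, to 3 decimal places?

Volume = 9760.685 mm³

Profile (r,z), 6 vertices: (3,20) (3.5,13.5) (17,7) (19.5,8.5) (19.5,31) (17,31.5)
edge 0: (3,20)→(3.5,13.5)  cross = 3·13.5 − 3.5·20 = -29.5000; (r_i+r_j)·cross = 6.5·-29.5000 = -191.7500
edge 1: (3.5,13.5)→(17,7)  cross = 3.5·7 − 17·13.5 = -205.0000; (r_i+r_j)·cross = 20.5·-205.0000 = -4202.5000
edge 2: (17,7)→(19.5,8.5)  cross = 17·8.5 − 19.5·7 = 8.0000; (r_i+r_j)·cross = 36.5·8.0000 = 292.0000
edge 3: (19.5,8.5)→(19.5,31)  cross = 19.5·31 − 19.5·8.5 = 438.7500; (r_i+r_j)·cross = 39·438.7500 = 17111.2500
edge 4: (19.5,31)→(17,31.5)  cross = 19.5·31.5 − 17·31 = 87.2500; (r_i+r_j)·cross = 36.5·87.2500 = 3184.6250
edge 5: (17,31.5)→(3,20)  cross = 17·20 − 3·31.5 = 245.5000; (r_i+r_j)·cross = 20·245.5000 = 4910.0000
Σcross = 545.0000 → A = |Σcross|/2 = 272.5000 mm²
Σ(r_i+r_j)·cross = 21103.6250 → first moment M = |Σ|/6 = 3517.2708
R_c = M/A = 3517.2708/272.5000 = 12.9074 mm
θ = 159° = 2.775074 rad
V = θ·R_c·A = 2.775074·12.9074·272.5000 = 9760.685 mm³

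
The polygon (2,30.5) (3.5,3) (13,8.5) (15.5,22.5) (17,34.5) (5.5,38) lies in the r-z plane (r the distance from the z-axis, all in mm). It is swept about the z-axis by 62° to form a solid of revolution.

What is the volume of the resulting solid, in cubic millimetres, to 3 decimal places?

Profile (r,z), 6 vertices: (2,30.5) (3.5,3) (13,8.5) (15.5,22.5) (17,34.5) (5.5,38)
edge 0: (2,30.5)→(3.5,3)  cross = 2·3 − 3.5·30.5 = -100.7500; (r_i+r_j)·cross = 5.5·-100.7500 = -554.1250
edge 1: (3.5,3)→(13,8.5)  cross = 3.5·8.5 − 13·3 = -9.2500; (r_i+r_j)·cross = 16.5·-9.2500 = -152.6250
edge 2: (13,8.5)→(15.5,22.5)  cross = 13·22.5 − 15.5·8.5 = 160.7500; (r_i+r_j)·cross = 28.5·160.7500 = 4581.3750
edge 3: (15.5,22.5)→(17,34.5)  cross = 15.5·34.5 − 17·22.5 = 152.2500; (r_i+r_j)·cross = 32.5·152.2500 = 4948.1250
edge 4: (17,34.5)→(5.5,38)  cross = 17·38 − 5.5·34.5 = 456.2500; (r_i+r_j)·cross = 22.5·456.2500 = 10265.6250
edge 5: (5.5,38)→(2,30.5)  cross = 5.5·30.5 − 2·38 = 91.7500; (r_i+r_j)·cross = 7.5·91.7500 = 688.1250
Σcross = 751.0000 → A = |Σcross|/2 = 375.5000 mm²
Σ(r_i+r_j)·cross = 19776.5000 → first moment M = |Σ|/6 = 3296.0833
R_c = M/A = 3296.0833/375.5000 = 8.7779 mm
θ = 62° = 1.082104 rad
V = θ·R_c·A = 1.082104·8.7779·375.5000 = 3566.705 mm³

Volume = 3566.705 mm³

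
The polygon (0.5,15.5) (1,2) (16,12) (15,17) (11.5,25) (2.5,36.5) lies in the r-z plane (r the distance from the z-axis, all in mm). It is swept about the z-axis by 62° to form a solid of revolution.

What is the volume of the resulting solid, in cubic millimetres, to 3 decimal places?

Volume = 2220.117 mm³

Profile (r,z), 6 vertices: (0.5,15.5) (1,2) (16,12) (15,17) (11.5,25) (2.5,36.5)
edge 0: (0.5,15.5)→(1,2)  cross = 0.5·2 − 1·15.5 = -14.5000; (r_i+r_j)·cross = 1.5·-14.5000 = -21.7500
edge 1: (1,2)→(16,12)  cross = 1·12 − 16·2 = -20.0000; (r_i+r_j)·cross = 17·-20.0000 = -340.0000
edge 2: (16,12)→(15,17)  cross = 16·17 − 15·12 = 92.0000; (r_i+r_j)·cross = 31·92.0000 = 2852.0000
edge 3: (15,17)→(11.5,25)  cross = 15·25 − 11.5·17 = 179.5000; (r_i+r_j)·cross = 26.5·179.5000 = 4756.7500
edge 4: (11.5,25)→(2.5,36.5)  cross = 11.5·36.5 − 2.5·25 = 357.2500; (r_i+r_j)·cross = 14·357.2500 = 5001.5000
edge 5: (2.5,36.5)→(0.5,15.5)  cross = 2.5·15.5 − 0.5·36.5 = 20.5000; (r_i+r_j)·cross = 3·20.5000 = 61.5000
Σcross = 614.7500 → A = |Σcross|/2 = 307.3750 mm²
Σ(r_i+r_j)·cross = 12310.0000 → first moment M = |Σ|/6 = 2051.6667
R_c = M/A = 2051.6667/307.3750 = 6.6748 mm
θ = 62° = 1.082104 rad
V = θ·R_c·A = 1.082104·6.6748·307.3750 = 2220.117 mm³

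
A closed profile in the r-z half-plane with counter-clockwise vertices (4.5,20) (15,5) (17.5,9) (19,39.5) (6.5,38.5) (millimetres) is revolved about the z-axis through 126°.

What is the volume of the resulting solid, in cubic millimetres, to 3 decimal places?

Profile (r,z), 5 vertices: (4.5,20) (15,5) (17.5,9) (19,39.5) (6.5,38.5)
edge 0: (4.5,20)→(15,5)  cross = 4.5·5 − 15·20 = -277.5000; (r_i+r_j)·cross = 19.5·-277.5000 = -5411.2500
edge 1: (15,5)→(17.5,9)  cross = 15·9 − 17.5·5 = 47.5000; (r_i+r_j)·cross = 32.5·47.5000 = 1543.7500
edge 2: (17.5,9)→(19,39.5)  cross = 17.5·39.5 − 19·9 = 520.2500; (r_i+r_j)·cross = 36.5·520.2500 = 18989.1250
edge 3: (19,39.5)→(6.5,38.5)  cross = 19·38.5 − 6.5·39.5 = 474.7500; (r_i+r_j)·cross = 25.5·474.7500 = 12106.1250
edge 4: (6.5,38.5)→(4.5,20)  cross = 6.5·20 − 4.5·38.5 = -43.2500; (r_i+r_j)·cross = 11·-43.2500 = -475.7500
Σcross = 721.7500 → A = |Σcross|/2 = 360.8750 mm²
Σ(r_i+r_j)·cross = 26752.0000 → first moment M = |Σ|/6 = 4458.6667
R_c = M/A = 4458.6667/360.8750 = 12.3552 mm
θ = 126° = 2.199115 rad
V = θ·R_c·A = 2.199115·12.3552·360.8750 = 9805.120 mm³

Volume = 9805.120 mm³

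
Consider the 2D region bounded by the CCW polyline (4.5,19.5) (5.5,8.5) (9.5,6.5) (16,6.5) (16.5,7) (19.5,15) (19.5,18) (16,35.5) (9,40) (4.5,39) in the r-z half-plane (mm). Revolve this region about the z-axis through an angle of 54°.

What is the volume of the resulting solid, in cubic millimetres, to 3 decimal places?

Profile (r,z), 10 vertices: (4.5,19.5) (5.5,8.5) (9.5,6.5) (16,6.5) (16.5,7) (19.5,15) (19.5,18) (16,35.5) (9,40) (4.5,39)
edge 0: (4.5,19.5)→(5.5,8.5)  cross = 4.5·8.5 − 5.5·19.5 = -69.0000; (r_i+r_j)·cross = 10·-69.0000 = -690.0000
edge 1: (5.5,8.5)→(9.5,6.5)  cross = 5.5·6.5 − 9.5·8.5 = -45.0000; (r_i+r_j)·cross = 15·-45.0000 = -675.0000
edge 2: (9.5,6.5)→(16,6.5)  cross = 9.5·6.5 − 16·6.5 = -42.2500; (r_i+r_j)·cross = 25.5·-42.2500 = -1077.3750
edge 3: (16,6.5)→(16.5,7)  cross = 16·7 − 16.5·6.5 = 4.7500; (r_i+r_j)·cross = 32.5·4.7500 = 154.3750
edge 4: (16.5,7)→(19.5,15)  cross = 16.5·15 − 19.5·7 = 111.0000; (r_i+r_j)·cross = 36·111.0000 = 3996.0000
edge 5: (19.5,15)→(19.5,18)  cross = 19.5·18 − 19.5·15 = 58.5000; (r_i+r_j)·cross = 39·58.5000 = 2281.5000
edge 6: (19.5,18)→(16,35.5)  cross = 19.5·35.5 − 16·18 = 404.2500; (r_i+r_j)·cross = 35.5·404.2500 = 14350.8750
edge 7: (16,35.5)→(9,40)  cross = 16·40 − 9·35.5 = 320.5000; (r_i+r_j)·cross = 25·320.5000 = 8012.5000
edge 8: (9,40)→(4.5,39)  cross = 9·39 − 4.5·40 = 171.0000; (r_i+r_j)·cross = 13.5·171.0000 = 2308.5000
edge 9: (4.5,39)→(4.5,19.5)  cross = 4.5·19.5 − 4.5·39 = -87.7500; (r_i+r_j)·cross = 9·-87.7500 = -789.7500
Σcross = 826.0000 → A = |Σcross|/2 = 413.0000 mm²
Σ(r_i+r_j)·cross = 27871.6250 → first moment M = |Σ|/6 = 4645.2708
R_c = M/A = 4645.2708/413.0000 = 11.2476 mm
θ = 54° = 0.942478 rad
V = θ·R_c·A = 0.942478·11.2476·413.0000 = 4378.065 mm³

Volume = 4378.065 mm³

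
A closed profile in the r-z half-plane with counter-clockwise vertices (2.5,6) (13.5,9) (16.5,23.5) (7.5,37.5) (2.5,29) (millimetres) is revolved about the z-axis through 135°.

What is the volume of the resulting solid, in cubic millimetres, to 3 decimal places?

Profile (r,z), 5 vertices: (2.5,6) (13.5,9) (16.5,23.5) (7.5,37.5) (2.5,29)
edge 0: (2.5,6)→(13.5,9)  cross = 2.5·9 − 13.5·6 = -58.5000; (r_i+r_j)·cross = 16·-58.5000 = -936.0000
edge 1: (13.5,9)→(16.5,23.5)  cross = 13.5·23.5 − 16.5·9 = 168.7500; (r_i+r_j)·cross = 30·168.7500 = 5062.5000
edge 2: (16.5,23.5)→(7.5,37.5)  cross = 16.5·37.5 − 7.5·23.5 = 442.5000; (r_i+r_j)·cross = 24·442.5000 = 10620.0000
edge 3: (7.5,37.5)→(2.5,29)  cross = 7.5·29 − 2.5·37.5 = 123.7500; (r_i+r_j)·cross = 10·123.7500 = 1237.5000
edge 4: (2.5,29)→(2.5,6)  cross = 2.5·6 − 2.5·29 = -57.5000; (r_i+r_j)·cross = 5·-57.5000 = -287.5000
Σcross = 619.0000 → A = |Σcross|/2 = 309.5000 mm²
Σ(r_i+r_j)·cross = 15696.5000 → first moment M = |Σ|/6 = 2616.0833
R_c = M/A = 2616.0833/309.5000 = 8.4526 mm
θ = 135° = 2.356194 rad
V = θ·R_c·A = 2.356194·8.4526·309.5000 = 6164.001 mm³

Volume = 6164.001 mm³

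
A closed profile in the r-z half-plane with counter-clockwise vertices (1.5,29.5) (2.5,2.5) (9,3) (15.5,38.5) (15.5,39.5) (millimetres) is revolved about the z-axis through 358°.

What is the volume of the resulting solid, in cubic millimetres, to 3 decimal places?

Volume = 14729.276 mm³

Profile (r,z), 5 vertices: (1.5,29.5) (2.5,2.5) (9,3) (15.5,38.5) (15.5,39.5)
edge 0: (1.5,29.5)→(2.5,2.5)  cross = 1.5·2.5 − 2.5·29.5 = -70.0000; (r_i+r_j)·cross = 4·-70.0000 = -280.0000
edge 1: (2.5,2.5)→(9,3)  cross = 2.5·3 − 9·2.5 = -15.0000; (r_i+r_j)·cross = 11.5·-15.0000 = -172.5000
edge 2: (9,3)→(15.5,38.5)  cross = 9·38.5 − 15.5·3 = 300.0000; (r_i+r_j)·cross = 24.5·300.0000 = 7350.0000
edge 3: (15.5,38.5)→(15.5,39.5)  cross = 15.5·39.5 − 15.5·38.5 = 15.5000; (r_i+r_j)·cross = 31·15.5000 = 480.5000
edge 4: (15.5,39.5)→(1.5,29.5)  cross = 15.5·29.5 − 1.5·39.5 = 398.0000; (r_i+r_j)·cross = 17·398.0000 = 6766.0000
Σcross = 628.5000 → A = |Σcross|/2 = 314.2500 mm²
Σ(r_i+r_j)·cross = 14144.0000 → first moment M = |Σ|/6 = 2357.3333
R_c = M/A = 2357.3333/314.2500 = 7.5015 mm
θ = 358° = 6.248279 rad
V = θ·R_c·A = 6.248279·7.5015·314.2500 = 14729.276 mm³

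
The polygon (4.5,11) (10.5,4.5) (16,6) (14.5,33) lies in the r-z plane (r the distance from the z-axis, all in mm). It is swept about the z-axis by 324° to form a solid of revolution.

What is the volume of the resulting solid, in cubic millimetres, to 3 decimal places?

Profile (r,z), 4 vertices: (4.5,11) (10.5,4.5) (16,6) (14.5,33)
edge 0: (4.5,11)→(10.5,4.5)  cross = 4.5·4.5 − 10.5·11 = -95.2500; (r_i+r_j)·cross = 15·-95.2500 = -1428.7500
edge 1: (10.5,4.5)→(16,6)  cross = 10.5·6 − 16·4.5 = -9.0000; (r_i+r_j)·cross = 26.5·-9.0000 = -238.5000
edge 2: (16,6)→(14.5,33)  cross = 16·33 − 14.5·6 = 441.0000; (r_i+r_j)·cross = 30.5·441.0000 = 13450.5000
edge 3: (14.5,33)→(4.5,11)  cross = 14.5·11 − 4.5·33 = 11.0000; (r_i+r_j)·cross = 19·11.0000 = 209.0000
Σcross = 347.7500 → A = |Σcross|/2 = 173.8750 mm²
Σ(r_i+r_j)·cross = 11992.2500 → first moment M = |Σ|/6 = 1998.7083
R_c = M/A = 1998.7083/173.8750 = 11.4951 mm
θ = 324° = 5.654867 rad
V = θ·R_c·A = 5.654867·11.4951·173.8750 = 11302.429 mm³

Volume = 11302.429 mm³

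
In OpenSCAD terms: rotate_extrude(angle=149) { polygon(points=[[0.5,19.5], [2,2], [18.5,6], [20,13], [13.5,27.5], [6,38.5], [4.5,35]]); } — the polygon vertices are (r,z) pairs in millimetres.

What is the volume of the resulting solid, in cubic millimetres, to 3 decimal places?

Profile (r,z), 7 vertices: (0.5,19.5) (2,2) (18.5,6) (20,13) (13.5,27.5) (6,38.5) (4.5,35)
edge 0: (0.5,19.5)→(2,2)  cross = 0.5·2 − 2·19.5 = -38.0000; (r_i+r_j)·cross = 2.5·-38.0000 = -95.0000
edge 1: (2,2)→(18.5,6)  cross = 2·6 − 18.5·2 = -25.0000; (r_i+r_j)·cross = 20.5·-25.0000 = -512.5000
edge 2: (18.5,6)→(20,13)  cross = 18.5·13 − 20·6 = 120.5000; (r_i+r_j)·cross = 38.5·120.5000 = 4639.2500
edge 3: (20,13)→(13.5,27.5)  cross = 20·27.5 − 13.5·13 = 374.5000; (r_i+r_j)·cross = 33.5·374.5000 = 12545.7500
edge 4: (13.5,27.5)→(6,38.5)  cross = 13.5·38.5 − 6·27.5 = 354.7500; (r_i+r_j)·cross = 19.5·354.7500 = 6917.6250
edge 5: (6,38.5)→(4.5,35)  cross = 6·35 − 4.5·38.5 = 36.7500; (r_i+r_j)·cross = 10.5·36.7500 = 385.8750
edge 6: (4.5,35)→(0.5,19.5)  cross = 4.5·19.5 − 0.5·35 = 70.2500; (r_i+r_j)·cross = 5·70.2500 = 351.2500
Σcross = 893.7500 → A = |Σcross|/2 = 446.8750 mm²
Σ(r_i+r_j)·cross = 24232.2500 → first moment M = |Σ|/6 = 4038.7083
R_c = M/A = 4038.7083/446.8750 = 9.0377 mm
θ = 149° = 2.600541 rad
V = θ·R_c·A = 2.600541·9.0377·446.8750 = 10502.825 mm³

Volume = 10502.825 mm³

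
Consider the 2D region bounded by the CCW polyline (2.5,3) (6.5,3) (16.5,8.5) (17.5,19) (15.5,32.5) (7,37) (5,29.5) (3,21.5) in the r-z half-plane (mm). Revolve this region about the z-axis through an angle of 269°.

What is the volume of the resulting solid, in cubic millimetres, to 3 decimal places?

Profile (r,z), 8 vertices: (2.5,3) (6.5,3) (16.5,8.5) (17.5,19) (15.5,32.5) (7,37) (5,29.5) (3,21.5)
edge 0: (2.5,3)→(6.5,3)  cross = 2.5·3 − 6.5·3 = -12.0000; (r_i+r_j)·cross = 9·-12.0000 = -108.0000
edge 1: (6.5,3)→(16.5,8.5)  cross = 6.5·8.5 − 16.5·3 = 5.7500; (r_i+r_j)·cross = 23·5.7500 = 132.2500
edge 2: (16.5,8.5)→(17.5,19)  cross = 16.5·19 − 17.5·8.5 = 164.7500; (r_i+r_j)·cross = 34·164.7500 = 5601.5000
edge 3: (17.5,19)→(15.5,32.5)  cross = 17.5·32.5 − 15.5·19 = 274.2500; (r_i+r_j)·cross = 33·274.2500 = 9050.2500
edge 4: (15.5,32.5)→(7,37)  cross = 15.5·37 − 7·32.5 = 346.0000; (r_i+r_j)·cross = 22.5·346.0000 = 7785.0000
edge 5: (7,37)→(5,29.5)  cross = 7·29.5 − 5·37 = 21.5000; (r_i+r_j)·cross = 12·21.5000 = 258.0000
edge 6: (5,29.5)→(3,21.5)  cross = 5·21.5 − 3·29.5 = 19.0000; (r_i+r_j)·cross = 8·19.0000 = 152.0000
edge 7: (3,21.5)→(2.5,3)  cross = 3·3 − 2.5·21.5 = -44.7500; (r_i+r_j)·cross = 5.5·-44.7500 = -246.1250
Σcross = 774.5000 → A = |Σcross|/2 = 387.2500 mm²
Σ(r_i+r_j)·cross = 22624.8750 → first moment M = |Σ|/6 = 3770.8125
R_c = M/A = 3770.8125/387.2500 = 9.7374 mm
θ = 269° = 4.694936 rad
V = θ·R_c·A = 4.694936·9.7374·387.2500 = 17703.722 mm³

Volume = 17703.722 mm³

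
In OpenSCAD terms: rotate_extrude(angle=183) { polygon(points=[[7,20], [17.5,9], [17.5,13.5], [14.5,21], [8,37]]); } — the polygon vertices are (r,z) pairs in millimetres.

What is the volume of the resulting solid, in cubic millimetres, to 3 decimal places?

Volume = 4272.976 mm³

Profile (r,z), 5 vertices: (7,20) (17.5,9) (17.5,13.5) (14.5,21) (8,37)
edge 0: (7,20)→(17.5,9)  cross = 7·9 − 17.5·20 = -287.0000; (r_i+r_j)·cross = 24.5·-287.0000 = -7031.5000
edge 1: (17.5,9)→(17.5,13.5)  cross = 17.5·13.5 − 17.5·9 = 78.7500; (r_i+r_j)·cross = 35·78.7500 = 2756.2500
edge 2: (17.5,13.5)→(14.5,21)  cross = 17.5·21 − 14.5·13.5 = 171.7500; (r_i+r_j)·cross = 32·171.7500 = 5496.0000
edge 3: (14.5,21)→(8,37)  cross = 14.5·37 − 8·21 = 368.5000; (r_i+r_j)·cross = 22.5·368.5000 = 8291.2500
edge 4: (8,37)→(7,20)  cross = 8·20 − 7·37 = -99.0000; (r_i+r_j)·cross = 15·-99.0000 = -1485.0000
Σcross = 233.0000 → A = |Σcross|/2 = 116.5000 mm²
Σ(r_i+r_j)·cross = 8027.0000 → first moment M = |Σ|/6 = 1337.8333
R_c = M/A = 1337.8333/116.5000 = 11.4835 mm
θ = 183° = 3.193953 rad
V = θ·R_c·A = 3.193953·11.4835·116.5000 = 4272.976 mm³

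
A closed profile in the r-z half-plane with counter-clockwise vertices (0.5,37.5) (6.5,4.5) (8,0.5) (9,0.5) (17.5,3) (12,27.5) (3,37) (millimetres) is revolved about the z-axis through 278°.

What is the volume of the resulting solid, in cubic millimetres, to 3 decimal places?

Volume = 13905.977 mm³

Profile (r,z), 7 vertices: (0.5,37.5) (6.5,4.5) (8,0.5) (9,0.5) (17.5,3) (12,27.5) (3,37)
edge 0: (0.5,37.5)→(6.5,4.5)  cross = 0.5·4.5 − 6.5·37.5 = -241.5000; (r_i+r_j)·cross = 7·-241.5000 = -1690.5000
edge 1: (6.5,4.5)→(8,0.5)  cross = 6.5·0.5 − 8·4.5 = -32.7500; (r_i+r_j)·cross = 14.5·-32.7500 = -474.8750
edge 2: (8,0.5)→(9,0.5)  cross = 8·0.5 − 9·0.5 = -0.5000; (r_i+r_j)·cross = 17·-0.5000 = -8.5000
edge 3: (9,0.5)→(17.5,3)  cross = 9·3 − 17.5·0.5 = 18.2500; (r_i+r_j)·cross = 26.5·18.2500 = 483.6250
edge 4: (17.5,3)→(12,27.5)  cross = 17.5·27.5 − 12·3 = 445.2500; (r_i+r_j)·cross = 29.5·445.2500 = 13134.8750
edge 5: (12,27.5)→(3,37)  cross = 12·37 − 3·27.5 = 361.5000; (r_i+r_j)·cross = 15·361.5000 = 5422.5000
edge 6: (3,37)→(0.5,37.5)  cross = 3·37.5 − 0.5·37 = 94.0000; (r_i+r_j)·cross = 3.5·94.0000 = 329.0000
Σcross = 644.2500 → A = |Σcross|/2 = 322.1250 mm²
Σ(r_i+r_j)·cross = 17196.1250 → first moment M = |Σ|/6 = 2866.0208
R_c = M/A = 2866.0208/322.1250 = 8.8972 mm
θ = 278° = 4.852015 rad
V = θ·R_c·A = 4.852015·8.8972·322.1250 = 13905.977 mm³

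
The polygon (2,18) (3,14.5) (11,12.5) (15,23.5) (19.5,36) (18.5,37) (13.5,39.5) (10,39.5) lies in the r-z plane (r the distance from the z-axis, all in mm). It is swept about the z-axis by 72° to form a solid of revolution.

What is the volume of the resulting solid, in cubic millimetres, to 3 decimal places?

Profile (r,z), 8 vertices: (2,18) (3,14.5) (11,12.5) (15,23.5) (19.5,36) (18.5,37) (13.5,39.5) (10,39.5)
edge 0: (2,18)→(3,14.5)  cross = 2·14.5 − 3·18 = -25.0000; (r_i+r_j)·cross = 5·-25.0000 = -125.0000
edge 1: (3,14.5)→(11,12.5)  cross = 3·12.5 − 11·14.5 = -122.0000; (r_i+r_j)·cross = 14·-122.0000 = -1708.0000
edge 2: (11,12.5)→(15,23.5)  cross = 11·23.5 − 15·12.5 = 71.0000; (r_i+r_j)·cross = 26·71.0000 = 1846.0000
edge 3: (15,23.5)→(19.5,36)  cross = 15·36 − 19.5·23.5 = 81.7500; (r_i+r_j)·cross = 34.5·81.7500 = 2820.3750
edge 4: (19.5,36)→(18.5,37)  cross = 19.5·37 − 18.5·36 = 55.5000; (r_i+r_j)·cross = 38·55.5000 = 2109.0000
edge 5: (18.5,37)→(13.5,39.5)  cross = 18.5·39.5 − 13.5·37 = 231.2500; (r_i+r_j)·cross = 32·231.2500 = 7400.0000
edge 6: (13.5,39.5)→(10,39.5)  cross = 13.5·39.5 − 10·39.5 = 138.2500; (r_i+r_j)·cross = 23.5·138.2500 = 3248.8750
edge 7: (10,39.5)→(2,18)  cross = 10·18 − 2·39.5 = 101.0000; (r_i+r_j)·cross = 12·101.0000 = 1212.0000
Σcross = 531.7500 → A = |Σcross|/2 = 265.8750 mm²
Σ(r_i+r_j)·cross = 16803.2500 → first moment M = |Σ|/6 = 2800.5417
R_c = M/A = 2800.5417/265.8750 = 10.5333 mm
θ = 72° = 1.256637 rad
V = θ·R_c·A = 1.256637·10.5333·265.8750 = 3519.264 mm³

Volume = 3519.264 mm³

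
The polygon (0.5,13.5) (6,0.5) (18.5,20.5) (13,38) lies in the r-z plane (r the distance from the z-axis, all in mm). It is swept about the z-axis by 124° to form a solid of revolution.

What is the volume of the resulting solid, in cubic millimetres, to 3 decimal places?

Profile (r,z), 4 vertices: (0.5,13.5) (6,0.5) (18.5,20.5) (13,38)
edge 0: (0.5,13.5)→(6,0.5)  cross = 0.5·0.5 − 6·13.5 = -80.7500; (r_i+r_j)·cross = 6.5·-80.7500 = -524.8750
edge 1: (6,0.5)→(18.5,20.5)  cross = 6·20.5 − 18.5·0.5 = 113.7500; (r_i+r_j)·cross = 24.5·113.7500 = 2786.8750
edge 2: (18.5,20.5)→(13,38)  cross = 18.5·38 − 13·20.5 = 436.5000; (r_i+r_j)·cross = 31.5·436.5000 = 13749.7500
edge 3: (13,38)→(0.5,13.5)  cross = 13·13.5 − 0.5·38 = 156.5000; (r_i+r_j)·cross = 13.5·156.5000 = 2112.7500
Σcross = 626.0000 → A = |Σcross|/2 = 313.0000 mm²
Σ(r_i+r_j)·cross = 18124.5000 → first moment M = |Σ|/6 = 3020.7500
R_c = M/A = 3020.7500/313.0000 = 9.6510 mm
θ = 124° = 2.164208 rad
V = θ·R_c·A = 2.164208·9.6510·313.0000 = 6537.532 mm³

Volume = 6537.532 mm³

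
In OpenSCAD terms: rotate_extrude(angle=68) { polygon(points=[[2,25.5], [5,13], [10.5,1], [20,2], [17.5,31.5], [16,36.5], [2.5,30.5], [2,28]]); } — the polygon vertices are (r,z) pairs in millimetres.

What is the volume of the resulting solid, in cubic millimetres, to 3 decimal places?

Volume = 6224.644 mm³

Profile (r,z), 8 vertices: (2,25.5) (5,13) (10.5,1) (20,2) (17.5,31.5) (16,36.5) (2.5,30.5) (2,28)
edge 0: (2,25.5)→(5,13)  cross = 2·13 − 5·25.5 = -101.5000; (r_i+r_j)·cross = 7·-101.5000 = -710.5000
edge 1: (5,13)→(10.5,1)  cross = 5·1 − 10.5·13 = -131.5000; (r_i+r_j)·cross = 15.5·-131.5000 = -2038.2500
edge 2: (10.5,1)→(20,2)  cross = 10.5·2 − 20·1 = 1.0000; (r_i+r_j)·cross = 30.5·1.0000 = 30.5000
edge 3: (20,2)→(17.5,31.5)  cross = 20·31.5 − 17.5·2 = 595.0000; (r_i+r_j)·cross = 37.5·595.0000 = 22312.5000
edge 4: (17.5,31.5)→(16,36.5)  cross = 17.5·36.5 − 16·31.5 = 134.7500; (r_i+r_j)·cross = 33.5·134.7500 = 4514.1250
edge 5: (16,36.5)→(2.5,30.5)  cross = 16·30.5 − 2.5·36.5 = 396.7500; (r_i+r_j)·cross = 18.5·396.7500 = 7339.8750
edge 6: (2.5,30.5)→(2,28)  cross = 2.5·28 − 2·30.5 = 9.0000; (r_i+r_j)·cross = 4.5·9.0000 = 40.5000
edge 7: (2,28)→(2,25.5)  cross = 2·25.5 − 2·28 = -5.0000; (r_i+r_j)·cross = 4·-5.0000 = -20.0000
Σcross = 898.5000 → A = |Σcross|/2 = 449.2500 mm²
Σ(r_i+r_j)·cross = 31468.7500 → first moment M = |Σ|/6 = 5244.7917
R_c = M/A = 5244.7917/449.2500 = 11.6746 mm
θ = 68° = 1.186824 rad
V = θ·R_c·A = 1.186824·11.6746·449.2500 = 6224.644 mm³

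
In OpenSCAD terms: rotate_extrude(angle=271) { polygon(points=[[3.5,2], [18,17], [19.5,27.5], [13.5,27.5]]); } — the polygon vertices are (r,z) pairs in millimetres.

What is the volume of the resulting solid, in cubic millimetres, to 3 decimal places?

Profile (r,z), 4 vertices: (3.5,2) (18,17) (19.5,27.5) (13.5,27.5)
edge 0: (3.5,2)→(18,17)  cross = 3.5·17 − 18·2 = 23.5000; (r_i+r_j)·cross = 21.5·23.5000 = 505.2500
edge 1: (18,17)→(19.5,27.5)  cross = 18·27.5 − 19.5·17 = 163.5000; (r_i+r_j)·cross = 37.5·163.5000 = 6131.2500
edge 2: (19.5,27.5)→(13.5,27.5)  cross = 19.5·27.5 − 13.5·27.5 = 165.0000; (r_i+r_j)·cross = 33·165.0000 = 5445.0000
edge 3: (13.5,27.5)→(3.5,2)  cross = 13.5·2 − 3.5·27.5 = -69.2500; (r_i+r_j)·cross = 17·-69.2500 = -1177.2500
Σcross = 282.7500 → A = |Σcross|/2 = 141.3750 mm²
Σ(r_i+r_j)·cross = 10904.2500 → first moment M = |Σ|/6 = 1817.3750
R_c = M/A = 1817.3750/141.3750 = 12.8550 mm
θ = 271° = 4.729842 rad
V = θ·R_c·A = 4.729842·12.8550·141.3750 = 8595.897 mm³

Volume = 8595.897 mm³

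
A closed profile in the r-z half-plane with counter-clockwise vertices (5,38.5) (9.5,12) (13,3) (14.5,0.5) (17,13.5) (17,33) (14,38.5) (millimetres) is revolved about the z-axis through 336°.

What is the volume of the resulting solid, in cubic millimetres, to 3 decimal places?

Profile (r,z), 7 vertices: (5,38.5) (9.5,12) (13,3) (14.5,0.5) (17,13.5) (17,33) (14,38.5)
edge 0: (5,38.5)→(9.5,12)  cross = 5·12 − 9.5·38.5 = -305.7500; (r_i+r_j)·cross = 14.5·-305.7500 = -4433.3750
edge 1: (9.5,12)→(13,3)  cross = 9.5·3 − 13·12 = -127.5000; (r_i+r_j)·cross = 22.5·-127.5000 = -2868.7500
edge 2: (13,3)→(14.5,0.5)  cross = 13·0.5 − 14.5·3 = -37.0000; (r_i+r_j)·cross = 27.5·-37.0000 = -1017.5000
edge 3: (14.5,0.5)→(17,13.5)  cross = 14.5·13.5 − 17·0.5 = 187.2500; (r_i+r_j)·cross = 31.5·187.2500 = 5898.3750
edge 4: (17,13.5)→(17,33)  cross = 17·33 − 17·13.5 = 331.5000; (r_i+r_j)·cross = 34·331.5000 = 11271.0000
edge 5: (17,33)→(14,38.5)  cross = 17·38.5 − 14·33 = 192.5000; (r_i+r_j)·cross = 31·192.5000 = 5967.5000
edge 6: (14,38.5)→(5,38.5)  cross = 14·38.5 − 5·38.5 = 346.5000; (r_i+r_j)·cross = 19·346.5000 = 6583.5000
Σcross = 587.5000 → A = |Σcross|/2 = 293.7500 mm²
Σ(r_i+r_j)·cross = 21400.7500 → first moment M = |Σ|/6 = 3566.7917
R_c = M/A = 3566.7917/293.7500 = 12.1423 mm
θ = 336° = 5.864306 rad
V = θ·R_c·A = 5.864306·12.1423·293.7500 = 20916.759 mm³

Volume = 20916.759 mm³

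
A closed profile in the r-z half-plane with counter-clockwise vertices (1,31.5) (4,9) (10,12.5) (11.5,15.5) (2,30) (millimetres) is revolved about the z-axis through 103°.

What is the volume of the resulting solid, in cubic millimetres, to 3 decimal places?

Profile (r,z), 5 vertices: (1,31.5) (4,9) (10,12.5) (11.5,15.5) (2,30)
edge 0: (1,31.5)→(4,9)  cross = 1·9 − 4·31.5 = -117.0000; (r_i+r_j)·cross = 5·-117.0000 = -585.0000
edge 1: (4,9)→(10,12.5)  cross = 4·12.5 − 10·9 = -40.0000; (r_i+r_j)·cross = 14·-40.0000 = -560.0000
edge 2: (10,12.5)→(11.5,15.5)  cross = 10·15.5 − 11.5·12.5 = 11.2500; (r_i+r_j)·cross = 21.5·11.2500 = 241.8750
edge 3: (11.5,15.5)→(2,30)  cross = 11.5·30 − 2·15.5 = 314.0000; (r_i+r_j)·cross = 13.5·314.0000 = 4239.0000
edge 4: (2,30)→(1,31.5)  cross = 2·31.5 − 1·30 = 33.0000; (r_i+r_j)·cross = 3·33.0000 = 99.0000
Σcross = 201.2500 → A = |Σcross|/2 = 100.6250 mm²
Σ(r_i+r_j)·cross = 3434.8750 → first moment M = |Σ|/6 = 572.4792
R_c = M/A = 572.4792/100.6250 = 5.6892 mm
θ = 103° = 1.797689 rad
V = θ·R_c·A = 1.797689·5.6892·100.6250 = 1029.140 mm³

Volume = 1029.140 mm³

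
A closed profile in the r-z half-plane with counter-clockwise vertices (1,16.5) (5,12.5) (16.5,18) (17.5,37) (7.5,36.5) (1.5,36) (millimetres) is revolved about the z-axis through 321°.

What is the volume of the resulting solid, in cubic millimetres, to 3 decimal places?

Volume = 16871.016 mm³

Profile (r,z), 6 vertices: (1,16.5) (5,12.5) (16.5,18) (17.5,37) (7.5,36.5) (1.5,36)
edge 0: (1,16.5)→(5,12.5)  cross = 1·12.5 − 5·16.5 = -70.0000; (r_i+r_j)·cross = 6·-70.0000 = -420.0000
edge 1: (5,12.5)→(16.5,18)  cross = 5·18 − 16.5·12.5 = -116.2500; (r_i+r_j)·cross = 21.5·-116.2500 = -2499.3750
edge 2: (16.5,18)→(17.5,37)  cross = 16.5·37 − 17.5·18 = 295.5000; (r_i+r_j)·cross = 34·295.5000 = 10047.0000
edge 3: (17.5,37)→(7.5,36.5)  cross = 17.5·36.5 − 7.5·37 = 361.2500; (r_i+r_j)·cross = 25·361.2500 = 9031.2500
edge 4: (7.5,36.5)→(1.5,36)  cross = 7.5·36 − 1.5·36.5 = 215.2500; (r_i+r_j)·cross = 9·215.2500 = 1937.2500
edge 5: (1.5,36)→(1,16.5)  cross = 1.5·16.5 − 1·36 = -11.2500; (r_i+r_j)·cross = 2.5·-11.2500 = -28.1250
Σcross = 674.5000 → A = |Σcross|/2 = 337.2500 mm²
Σ(r_i+r_j)·cross = 18068.0000 → first moment M = |Σ|/6 = 3011.3333
R_c = M/A = 3011.3333/337.2500 = 8.9291 mm
θ = 321° = 5.602507 rad
V = θ·R_c·A = 5.602507·8.9291·337.2500 = 16871.016 mm³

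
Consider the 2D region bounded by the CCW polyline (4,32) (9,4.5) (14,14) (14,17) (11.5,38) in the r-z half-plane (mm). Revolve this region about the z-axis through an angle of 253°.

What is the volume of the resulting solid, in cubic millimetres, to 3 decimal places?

Volume = 8127.617 mm³

Profile (r,z), 5 vertices: (4,32) (9,4.5) (14,14) (14,17) (11.5,38)
edge 0: (4,32)→(9,4.5)  cross = 4·4.5 − 9·32 = -270.0000; (r_i+r_j)·cross = 13·-270.0000 = -3510.0000
edge 1: (9,4.5)→(14,14)  cross = 9·14 − 14·4.5 = 63.0000; (r_i+r_j)·cross = 23·63.0000 = 1449.0000
edge 2: (14,14)→(14,17)  cross = 14·17 − 14·14 = 42.0000; (r_i+r_j)·cross = 28·42.0000 = 1176.0000
edge 3: (14,17)→(11.5,38)  cross = 14·38 − 11.5·17 = 336.5000; (r_i+r_j)·cross = 25.5·336.5000 = 8580.7500
edge 4: (11.5,38)→(4,32)  cross = 11.5·32 − 4·38 = 216.0000; (r_i+r_j)·cross = 15.5·216.0000 = 3348.0000
Σcross = 387.5000 → A = |Σcross|/2 = 193.7500 mm²
Σ(r_i+r_j)·cross = 11043.7500 → first moment M = |Σ|/6 = 1840.6250
R_c = M/A = 1840.6250/193.7500 = 9.5000 mm
θ = 253° = 4.415683 rad
V = θ·R_c·A = 4.415683·9.5000·193.7500 = 8127.617 mm³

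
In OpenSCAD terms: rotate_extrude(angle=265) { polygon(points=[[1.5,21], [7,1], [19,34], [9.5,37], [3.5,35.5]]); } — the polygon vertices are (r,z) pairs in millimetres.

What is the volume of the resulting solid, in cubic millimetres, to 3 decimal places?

Volume = 13944.166 mm³

Profile (r,z), 5 vertices: (1.5,21) (7,1) (19,34) (9.5,37) (3.5,35.5)
edge 0: (1.5,21)→(7,1)  cross = 1.5·1 − 7·21 = -145.5000; (r_i+r_j)·cross = 8.5·-145.5000 = -1236.7500
edge 1: (7,1)→(19,34)  cross = 7·34 − 19·1 = 219.0000; (r_i+r_j)·cross = 26·219.0000 = 5694.0000
edge 2: (19,34)→(9.5,37)  cross = 19·37 − 9.5·34 = 380.0000; (r_i+r_j)·cross = 28.5·380.0000 = 10830.0000
edge 3: (9.5,37)→(3.5,35.5)  cross = 9.5·35.5 − 3.5·37 = 207.7500; (r_i+r_j)·cross = 13·207.7500 = 2700.7500
edge 4: (3.5,35.5)→(1.5,21)  cross = 3.5·21 − 1.5·35.5 = 20.2500; (r_i+r_j)·cross = 5·20.2500 = 101.2500
Σcross = 681.5000 → A = |Σcross|/2 = 340.7500 mm²
Σ(r_i+r_j)·cross = 18089.2500 → first moment M = |Σ|/6 = 3014.8750
R_c = M/A = 3014.8750/340.7500 = 8.8478 mm
θ = 265° = 4.625123 rad
V = θ·R_c·A = 4.625123·8.8478·340.7500 = 13944.166 mm³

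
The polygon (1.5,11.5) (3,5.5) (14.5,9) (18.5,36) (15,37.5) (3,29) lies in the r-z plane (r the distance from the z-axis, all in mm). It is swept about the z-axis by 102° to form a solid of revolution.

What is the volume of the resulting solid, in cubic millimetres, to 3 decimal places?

Profile (r,z), 6 vertices: (1.5,11.5) (3,5.5) (14.5,9) (18.5,36) (15,37.5) (3,29)
edge 0: (1.5,11.5)→(3,5.5)  cross = 1.5·5.5 − 3·11.5 = -26.2500; (r_i+r_j)·cross = 4.5·-26.2500 = -118.1250
edge 1: (3,5.5)→(14.5,9)  cross = 3·9 − 14.5·5.5 = -52.7500; (r_i+r_j)·cross = 17.5·-52.7500 = -923.1250
edge 2: (14.5,9)→(18.5,36)  cross = 14.5·36 − 18.5·9 = 355.5000; (r_i+r_j)·cross = 33·355.5000 = 11731.5000
edge 3: (18.5,36)→(15,37.5)  cross = 18.5·37.5 − 15·36 = 153.7500; (r_i+r_j)·cross = 33.5·153.7500 = 5150.6250
edge 4: (15,37.5)→(3,29)  cross = 15·29 − 3·37.5 = 322.5000; (r_i+r_j)·cross = 18·322.5000 = 5805.0000
edge 5: (3,29)→(1.5,11.5)  cross = 3·11.5 − 1.5·29 = -9.0000; (r_i+r_j)·cross = 4.5·-9.0000 = -40.5000
Σcross = 743.7500 → A = |Σcross|/2 = 371.8750 mm²
Σ(r_i+r_j)·cross = 21605.3750 → first moment M = |Σ|/6 = 3600.8958
R_c = M/A = 3600.8958/371.8750 = 9.6831 mm
θ = 102° = 1.780236 rad
V = θ·R_c·A = 1.780236·9.6831·371.8750 = 6410.444 mm³

Volume = 6410.444 mm³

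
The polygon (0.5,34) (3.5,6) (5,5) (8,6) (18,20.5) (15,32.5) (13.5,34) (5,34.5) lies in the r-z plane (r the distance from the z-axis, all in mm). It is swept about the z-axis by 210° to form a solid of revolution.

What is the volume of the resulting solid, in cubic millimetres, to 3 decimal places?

Profile (r,z), 8 vertices: (0.5,34) (3.5,6) (5,5) (8,6) (18,20.5) (15,32.5) (13.5,34) (5,34.5)
edge 0: (0.5,34)→(3.5,6)  cross = 0.5·6 − 3.5·34 = -116.0000; (r_i+r_j)·cross = 4·-116.0000 = -464.0000
edge 1: (3.5,6)→(5,5)  cross = 3.5·5 − 5·6 = -12.5000; (r_i+r_j)·cross = 8.5·-12.5000 = -106.2500
edge 2: (5,5)→(8,6)  cross = 5·6 − 8·5 = -10.0000; (r_i+r_j)·cross = 13·-10.0000 = -130.0000
edge 3: (8,6)→(18,20.5)  cross = 8·20.5 − 18·6 = 56.0000; (r_i+r_j)·cross = 26·56.0000 = 1456.0000
edge 4: (18,20.5)→(15,32.5)  cross = 18·32.5 − 15·20.5 = 277.5000; (r_i+r_j)·cross = 33·277.5000 = 9157.5000
edge 5: (15,32.5)→(13.5,34)  cross = 15·34 − 13.5·32.5 = 71.2500; (r_i+r_j)·cross = 28.5·71.2500 = 2030.6250
edge 6: (13.5,34)→(5,34.5)  cross = 13.5·34.5 − 5·34 = 295.7500; (r_i+r_j)·cross = 18.5·295.7500 = 5471.3750
edge 7: (5,34.5)→(0.5,34)  cross = 5·34 − 0.5·34.5 = 152.7500; (r_i+r_j)·cross = 5.5·152.7500 = 840.1250
Σcross = 714.7500 → A = |Σcross|/2 = 357.3750 mm²
Σ(r_i+r_j)·cross = 18255.3750 → first moment M = |Σ|/6 = 3042.5625
R_c = M/A = 3042.5625/357.3750 = 8.5136 mm
θ = 210° = 3.665191 rad
V = θ·R_c·A = 3.665191·8.5136·357.3750 = 11151.574 mm³

Volume = 11151.574 mm³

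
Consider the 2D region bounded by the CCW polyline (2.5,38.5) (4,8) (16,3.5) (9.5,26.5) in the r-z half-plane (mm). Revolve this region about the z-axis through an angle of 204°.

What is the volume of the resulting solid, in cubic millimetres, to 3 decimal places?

Profile (r,z), 4 vertices: (2.5,38.5) (4,8) (16,3.5) (9.5,26.5)
edge 0: (2.5,38.5)→(4,8)  cross = 2.5·8 − 4·38.5 = -134.0000; (r_i+r_j)·cross = 6.5·-134.0000 = -871.0000
edge 1: (4,8)→(16,3.5)  cross = 4·3.5 − 16·8 = -114.0000; (r_i+r_j)·cross = 20·-114.0000 = -2280.0000
edge 2: (16,3.5)→(9.5,26.5)  cross = 16·26.5 − 9.5·3.5 = 390.7500; (r_i+r_j)·cross = 25.5·390.7500 = 9964.1250
edge 3: (9.5,26.5)→(2.5,38.5)  cross = 9.5·38.5 − 2.5·26.5 = 299.5000; (r_i+r_j)·cross = 12·299.5000 = 3594.0000
Σcross = 442.2500 → A = |Σcross|/2 = 221.1250 mm²
Σ(r_i+r_j)·cross = 10407.1250 → first moment M = |Σ|/6 = 1734.5208
R_c = M/A = 1734.5208/221.1250 = 7.8441 mm
θ = 204° = 3.560472 rad
V = θ·R_c·A = 3.560472·7.8441·221.1250 = 6175.712 mm³

Volume = 6175.712 mm³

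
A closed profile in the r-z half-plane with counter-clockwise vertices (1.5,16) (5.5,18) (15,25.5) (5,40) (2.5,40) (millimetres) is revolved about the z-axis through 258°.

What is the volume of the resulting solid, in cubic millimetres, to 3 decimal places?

Volume = 5278.301 mm³

Profile (r,z), 5 vertices: (1.5,16) (5.5,18) (15,25.5) (5,40) (2.5,40)
edge 0: (1.5,16)→(5.5,18)  cross = 1.5·18 − 5.5·16 = -61.0000; (r_i+r_j)·cross = 7·-61.0000 = -427.0000
edge 1: (5.5,18)→(15,25.5)  cross = 5.5·25.5 − 15·18 = -129.7500; (r_i+r_j)·cross = 20.5·-129.7500 = -2659.8750
edge 2: (15,25.5)→(5,40)  cross = 15·40 − 5·25.5 = 472.5000; (r_i+r_j)·cross = 20·472.5000 = 9450.0000
edge 3: (5,40)→(2.5,40)  cross = 5·40 − 2.5·40 = 100.0000; (r_i+r_j)·cross = 7.5·100.0000 = 750.0000
edge 4: (2.5,40)→(1.5,16)  cross = 2.5·16 − 1.5·40 = -20.0000; (r_i+r_j)·cross = 4·-20.0000 = -80.0000
Σcross = 361.7500 → A = |Σcross|/2 = 180.8750 mm²
Σ(r_i+r_j)·cross = 7033.1250 → first moment M = |Σ|/6 = 1172.1875
R_c = M/A = 1172.1875/180.8750 = 6.4806 mm
θ = 258° = 4.502949 rad
V = θ·R_c·A = 4.502949·6.4806·180.8750 = 5278.301 mm³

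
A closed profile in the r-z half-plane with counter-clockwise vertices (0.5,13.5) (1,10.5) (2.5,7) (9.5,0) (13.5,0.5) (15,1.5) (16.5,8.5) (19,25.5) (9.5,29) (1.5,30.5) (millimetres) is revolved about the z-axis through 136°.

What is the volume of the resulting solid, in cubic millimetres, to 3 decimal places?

Volume = 9317.754 mm³

Profile (r,z), 10 vertices: (0.5,13.5) (1,10.5) (2.5,7) (9.5,0) (13.5,0.5) (15,1.5) (16.5,8.5) (19,25.5) (9.5,29) (1.5,30.5)
edge 0: (0.5,13.5)→(1,10.5)  cross = 0.5·10.5 − 1·13.5 = -8.2500; (r_i+r_j)·cross = 1.5·-8.2500 = -12.3750
edge 1: (1,10.5)→(2.5,7)  cross = 1·7 − 2.5·10.5 = -19.2500; (r_i+r_j)·cross = 3.5·-19.2500 = -67.3750
edge 2: (2.5,7)→(9.5,0)  cross = 2.5·0 − 9.5·7 = -66.5000; (r_i+r_j)·cross = 12·-66.5000 = -798.0000
edge 3: (9.5,0)→(13.5,0.5)  cross = 9.5·0.5 − 13.5·0 = 4.7500; (r_i+r_j)·cross = 23·4.7500 = 109.2500
edge 4: (13.5,0.5)→(15,1.5)  cross = 13.5·1.5 − 15·0.5 = 12.7500; (r_i+r_j)·cross = 28.5·12.7500 = 363.3750
edge 5: (15,1.5)→(16.5,8.5)  cross = 15·8.5 − 16.5·1.5 = 102.7500; (r_i+r_j)·cross = 31.5·102.7500 = 3236.6250
edge 6: (16.5,8.5)→(19,25.5)  cross = 16.5·25.5 − 19·8.5 = 259.2500; (r_i+r_j)·cross = 35.5·259.2500 = 9203.3750
edge 7: (19,25.5)→(9.5,29)  cross = 19·29 − 9.5·25.5 = 308.7500; (r_i+r_j)·cross = 28.5·308.7500 = 8799.3750
edge 8: (9.5,29)→(1.5,30.5)  cross = 9.5·30.5 − 1.5·29 = 246.2500; (r_i+r_j)·cross = 11·246.2500 = 2708.7500
edge 9: (1.5,30.5)→(0.5,13.5)  cross = 1.5·13.5 − 0.5·30.5 = 5.0000; (r_i+r_j)·cross = 2·5.0000 = 10.0000
Σcross = 845.5000 → A = |Σcross|/2 = 422.7500 mm²
Σ(r_i+r_j)·cross = 23553.0000 → first moment M = |Σ|/6 = 3925.5000
R_c = M/A = 3925.5000/422.7500 = 9.2856 mm
θ = 136° = 2.373648 rad
V = θ·R_c·A = 2.373648·9.2856·422.7500 = 9317.754 mm³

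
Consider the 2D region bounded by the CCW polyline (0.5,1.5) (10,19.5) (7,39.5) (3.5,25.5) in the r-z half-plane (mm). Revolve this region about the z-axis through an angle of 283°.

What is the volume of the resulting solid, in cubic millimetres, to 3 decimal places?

Volume = 3895.447 mm³

Profile (r,z), 4 vertices: (0.5,1.5) (10,19.5) (7,39.5) (3.5,25.5)
edge 0: (0.5,1.5)→(10,19.5)  cross = 0.5·19.5 − 10·1.5 = -5.2500; (r_i+r_j)·cross = 10.5·-5.2500 = -55.1250
edge 1: (10,19.5)→(7,39.5)  cross = 10·39.5 − 7·19.5 = 258.5000; (r_i+r_j)·cross = 17·258.5000 = 4394.5000
edge 2: (7,39.5)→(3.5,25.5)  cross = 7·25.5 − 3.5·39.5 = 40.2500; (r_i+r_j)·cross = 10.5·40.2500 = 422.6250
edge 3: (3.5,25.5)→(0.5,1.5)  cross = 3.5·1.5 − 0.5·25.5 = -7.5000; (r_i+r_j)·cross = 4·-7.5000 = -30.0000
Σcross = 286.0000 → A = |Σcross|/2 = 143.0000 mm²
Σ(r_i+r_j)·cross = 4732.0000 → first moment M = |Σ|/6 = 788.6667
R_c = M/A = 788.6667/143.0000 = 5.5152 mm
θ = 283° = 4.939282 rad
V = θ·R_c·A = 4.939282·5.5152·143.0000 = 3895.447 mm³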